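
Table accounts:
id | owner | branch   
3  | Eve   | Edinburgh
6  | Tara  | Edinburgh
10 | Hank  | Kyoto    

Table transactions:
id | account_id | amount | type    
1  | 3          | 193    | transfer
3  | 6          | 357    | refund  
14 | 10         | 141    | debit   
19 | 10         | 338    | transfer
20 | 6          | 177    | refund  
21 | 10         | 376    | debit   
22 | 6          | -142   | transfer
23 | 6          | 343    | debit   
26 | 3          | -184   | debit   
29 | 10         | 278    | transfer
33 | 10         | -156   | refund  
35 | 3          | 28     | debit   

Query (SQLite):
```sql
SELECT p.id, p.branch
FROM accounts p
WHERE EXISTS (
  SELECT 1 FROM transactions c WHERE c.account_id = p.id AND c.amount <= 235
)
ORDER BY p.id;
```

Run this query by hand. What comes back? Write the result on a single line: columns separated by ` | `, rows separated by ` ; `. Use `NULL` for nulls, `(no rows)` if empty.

For each accounts row, check whether any transactions with matching account_id has amount <= 235.
Keep rows where that is true.

3 | Edinburgh ; 6 | Edinburgh ; 10 | Kyoto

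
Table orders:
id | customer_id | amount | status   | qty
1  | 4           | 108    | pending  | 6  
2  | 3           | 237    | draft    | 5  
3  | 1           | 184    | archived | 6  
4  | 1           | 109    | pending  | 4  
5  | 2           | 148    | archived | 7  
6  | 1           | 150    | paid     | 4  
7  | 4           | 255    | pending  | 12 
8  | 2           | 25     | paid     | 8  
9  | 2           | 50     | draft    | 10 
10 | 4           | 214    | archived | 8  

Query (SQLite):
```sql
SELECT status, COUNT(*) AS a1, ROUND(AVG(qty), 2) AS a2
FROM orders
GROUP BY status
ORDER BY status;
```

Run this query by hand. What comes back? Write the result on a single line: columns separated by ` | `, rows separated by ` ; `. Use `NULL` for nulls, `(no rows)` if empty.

archived | 3 | 7 ; draft | 2 | 7.5 ; paid | 2 | 6 ; pending | 3 | 7.33

Group orders by status.
Per group compute: COUNT(*), ROUND(AVG(qty), 2).
  archived: ids {3, 5, 10} → COUNT(*)=3, ROUND(AVG(qty), 2)=7
  draft: ids {2, 9} → COUNT(*)=2, ROUND(AVG(qty), 2)=7.5
  paid: ids {6, 8} → COUNT(*)=2, ROUND(AVG(qty), 2)=6
  pending: ids {1, 4, 7} → COUNT(*)=3, ROUND(AVG(qty), 2)=7.33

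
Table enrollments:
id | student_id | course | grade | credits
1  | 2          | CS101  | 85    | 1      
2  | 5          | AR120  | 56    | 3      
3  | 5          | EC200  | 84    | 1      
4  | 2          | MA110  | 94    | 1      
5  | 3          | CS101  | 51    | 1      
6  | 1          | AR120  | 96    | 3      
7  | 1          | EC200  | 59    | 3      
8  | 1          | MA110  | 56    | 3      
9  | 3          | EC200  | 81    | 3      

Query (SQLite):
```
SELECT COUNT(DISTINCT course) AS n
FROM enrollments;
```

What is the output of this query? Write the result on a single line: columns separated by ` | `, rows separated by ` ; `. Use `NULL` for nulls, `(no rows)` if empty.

Count distinct non-NULL course values.

4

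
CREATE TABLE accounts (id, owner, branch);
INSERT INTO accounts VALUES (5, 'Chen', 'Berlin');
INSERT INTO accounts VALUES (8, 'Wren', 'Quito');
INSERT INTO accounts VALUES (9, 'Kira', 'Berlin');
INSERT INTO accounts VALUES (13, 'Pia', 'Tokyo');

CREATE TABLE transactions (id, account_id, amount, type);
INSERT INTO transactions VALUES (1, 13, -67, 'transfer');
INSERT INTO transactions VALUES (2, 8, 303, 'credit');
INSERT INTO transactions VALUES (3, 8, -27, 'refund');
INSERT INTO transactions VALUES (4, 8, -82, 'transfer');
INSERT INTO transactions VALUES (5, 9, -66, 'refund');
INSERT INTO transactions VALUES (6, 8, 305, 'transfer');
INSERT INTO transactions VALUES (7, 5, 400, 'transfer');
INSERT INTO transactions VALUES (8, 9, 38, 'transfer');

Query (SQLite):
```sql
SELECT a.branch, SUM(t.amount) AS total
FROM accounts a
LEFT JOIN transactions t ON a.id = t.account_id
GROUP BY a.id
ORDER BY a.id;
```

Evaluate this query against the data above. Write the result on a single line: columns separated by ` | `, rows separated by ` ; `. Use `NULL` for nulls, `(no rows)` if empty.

LEFT JOIN keeps every accounts row; unmatched ones get NULL for transactions columns.
Group by accounts.id and compute SUM(t.amount). SUM over an all-NULL group is NULL.
  5: ids {7} → SUM(t.amount)=400
  8: ids {2, 3, 4, 6} → SUM(t.amount)=499
  9: ids {5, 8} → SUM(t.amount)=-28
  13: ids {1} → SUM(t.amount)=-67

Berlin | 400 ; Quito | 499 ; Berlin | -28 ; Tokyo | -67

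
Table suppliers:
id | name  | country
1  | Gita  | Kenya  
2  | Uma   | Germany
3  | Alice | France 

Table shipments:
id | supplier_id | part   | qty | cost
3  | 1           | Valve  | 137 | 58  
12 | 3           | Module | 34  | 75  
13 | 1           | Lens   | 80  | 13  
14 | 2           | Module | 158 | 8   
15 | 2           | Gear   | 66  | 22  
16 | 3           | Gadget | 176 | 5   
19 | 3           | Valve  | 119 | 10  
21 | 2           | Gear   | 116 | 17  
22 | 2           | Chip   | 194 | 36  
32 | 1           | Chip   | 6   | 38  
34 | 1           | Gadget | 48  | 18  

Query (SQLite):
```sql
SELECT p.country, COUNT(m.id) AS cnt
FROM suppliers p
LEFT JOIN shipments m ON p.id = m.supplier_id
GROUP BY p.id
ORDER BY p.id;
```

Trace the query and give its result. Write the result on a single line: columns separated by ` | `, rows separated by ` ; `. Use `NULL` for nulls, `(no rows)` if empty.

LEFT JOIN keeps every suppliers row; unmatched ones get NULL for shipments columns.
Group by suppliers.id and compute COUNT(m.id). COUNT(col) of an all-NULL group is 0.
  1: ids {3, 13, 32, 34} → COUNT(m.id)=4
  2: ids {14, 15, 21, 22} → COUNT(m.id)=4
  3: ids {12, 16, 19} → COUNT(m.id)=3

Kenya | 4 ; Germany | 4 ; France | 3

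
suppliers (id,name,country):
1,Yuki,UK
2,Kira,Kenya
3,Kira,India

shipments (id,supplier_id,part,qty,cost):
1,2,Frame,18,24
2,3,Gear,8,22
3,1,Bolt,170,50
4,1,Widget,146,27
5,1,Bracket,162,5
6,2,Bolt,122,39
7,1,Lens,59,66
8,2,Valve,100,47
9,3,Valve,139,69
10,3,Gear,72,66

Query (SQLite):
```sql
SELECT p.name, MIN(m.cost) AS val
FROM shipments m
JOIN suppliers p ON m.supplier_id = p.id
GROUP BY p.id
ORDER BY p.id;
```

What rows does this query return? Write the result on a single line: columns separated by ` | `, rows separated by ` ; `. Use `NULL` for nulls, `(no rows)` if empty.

Join each shipments row to its suppliers via supplier_id.
Group joined rows by suppliers.id; compute MIN(m.cost) per group.
  1: ids {3, 4, 5, 7} → MIN(m.cost)=5
  2: ids {1, 6, 8} → MIN(m.cost)=24
  3: ids {2, 9, 10} → MIN(m.cost)=22

Yuki | 5 ; Kira | 24 ; Kira | 22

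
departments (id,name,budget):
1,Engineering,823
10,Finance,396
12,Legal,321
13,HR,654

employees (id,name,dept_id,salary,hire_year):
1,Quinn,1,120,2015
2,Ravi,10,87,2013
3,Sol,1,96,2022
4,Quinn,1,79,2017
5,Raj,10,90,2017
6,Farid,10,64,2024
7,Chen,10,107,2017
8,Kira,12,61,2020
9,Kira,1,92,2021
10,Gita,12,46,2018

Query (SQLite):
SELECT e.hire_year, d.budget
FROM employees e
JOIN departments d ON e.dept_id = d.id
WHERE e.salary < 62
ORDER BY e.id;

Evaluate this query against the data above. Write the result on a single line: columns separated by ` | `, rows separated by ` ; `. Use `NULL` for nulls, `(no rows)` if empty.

Each employees row matches the departments row where dept_id = departments.id.
Then keep rows with e.salary < 62.

2020 | 321 ; 2018 | 321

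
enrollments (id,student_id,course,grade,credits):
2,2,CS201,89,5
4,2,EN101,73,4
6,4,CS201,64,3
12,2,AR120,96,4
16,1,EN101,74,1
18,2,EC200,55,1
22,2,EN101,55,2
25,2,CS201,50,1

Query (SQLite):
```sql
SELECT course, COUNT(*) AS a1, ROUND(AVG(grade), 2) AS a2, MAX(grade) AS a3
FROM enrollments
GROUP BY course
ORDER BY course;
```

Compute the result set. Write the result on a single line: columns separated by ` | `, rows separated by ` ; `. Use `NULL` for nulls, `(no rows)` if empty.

AR120 | 1 | 96 | 96 ; CS201 | 3 | 67.67 | 89 ; EC200 | 1 | 55 | 55 ; EN101 | 3 | 67.33 | 74

Group enrollments by course.
Per group compute: COUNT(*), ROUND(AVG(grade), 2), MAX(grade).
  AR120: ids {12} → COUNT(*)=1, ROUND(AVG(grade), 2)=96, MAX(grade)=96
  CS201: ids {2, 6, 25} → COUNT(*)=3, ROUND(AVG(grade), 2)=67.67, MAX(grade)=89
  EC200: ids {18} → COUNT(*)=1, ROUND(AVG(grade), 2)=55, MAX(grade)=55
  EN101: ids {4, 16, 22} → COUNT(*)=3, ROUND(AVG(grade), 2)=67.33, MAX(grade)=74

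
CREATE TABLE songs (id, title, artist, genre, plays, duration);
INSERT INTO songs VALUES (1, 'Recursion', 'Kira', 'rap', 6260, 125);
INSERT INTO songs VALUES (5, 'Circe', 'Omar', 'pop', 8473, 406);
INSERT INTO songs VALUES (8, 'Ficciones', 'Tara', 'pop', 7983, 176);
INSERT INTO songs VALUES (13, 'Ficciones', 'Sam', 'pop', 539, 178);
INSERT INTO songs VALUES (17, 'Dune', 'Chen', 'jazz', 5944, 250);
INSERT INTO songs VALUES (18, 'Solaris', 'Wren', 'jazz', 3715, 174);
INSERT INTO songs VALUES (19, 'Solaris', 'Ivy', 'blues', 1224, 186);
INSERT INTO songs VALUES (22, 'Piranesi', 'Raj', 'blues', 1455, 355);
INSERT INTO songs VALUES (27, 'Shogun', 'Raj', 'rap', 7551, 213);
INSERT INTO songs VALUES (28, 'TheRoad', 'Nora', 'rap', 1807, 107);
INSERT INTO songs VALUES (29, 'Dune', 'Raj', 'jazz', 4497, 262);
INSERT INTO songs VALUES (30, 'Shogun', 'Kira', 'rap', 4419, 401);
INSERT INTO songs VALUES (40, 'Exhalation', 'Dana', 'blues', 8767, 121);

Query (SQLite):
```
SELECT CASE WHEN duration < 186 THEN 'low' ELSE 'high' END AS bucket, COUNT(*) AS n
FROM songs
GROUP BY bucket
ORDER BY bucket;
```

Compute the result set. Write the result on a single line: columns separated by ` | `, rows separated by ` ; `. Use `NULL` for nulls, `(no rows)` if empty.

Bucket rows by duration < 186 → 'low' else 'high'; count each bucket.

high | 7 ; low | 6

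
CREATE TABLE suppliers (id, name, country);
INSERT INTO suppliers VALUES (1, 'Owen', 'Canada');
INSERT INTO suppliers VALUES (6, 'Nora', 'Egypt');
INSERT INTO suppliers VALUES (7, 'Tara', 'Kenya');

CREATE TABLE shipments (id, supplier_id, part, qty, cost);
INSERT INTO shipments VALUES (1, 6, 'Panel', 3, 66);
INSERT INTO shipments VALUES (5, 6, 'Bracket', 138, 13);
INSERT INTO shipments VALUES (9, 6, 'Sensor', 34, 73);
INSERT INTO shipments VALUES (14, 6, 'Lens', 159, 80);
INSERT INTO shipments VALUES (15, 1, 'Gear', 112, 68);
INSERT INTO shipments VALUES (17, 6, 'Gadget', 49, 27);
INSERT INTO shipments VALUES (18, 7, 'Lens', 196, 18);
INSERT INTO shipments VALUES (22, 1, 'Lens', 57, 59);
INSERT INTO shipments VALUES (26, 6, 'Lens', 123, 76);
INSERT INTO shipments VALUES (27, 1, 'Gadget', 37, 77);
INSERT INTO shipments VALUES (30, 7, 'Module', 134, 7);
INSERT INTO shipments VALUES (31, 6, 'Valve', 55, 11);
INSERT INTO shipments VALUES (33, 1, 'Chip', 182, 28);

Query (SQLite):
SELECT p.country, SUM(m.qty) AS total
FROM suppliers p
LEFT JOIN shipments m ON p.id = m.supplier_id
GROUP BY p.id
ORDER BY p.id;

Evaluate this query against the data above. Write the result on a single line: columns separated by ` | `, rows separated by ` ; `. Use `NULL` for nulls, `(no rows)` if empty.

Canada | 388 ; Egypt | 561 ; Kenya | 330

LEFT JOIN keeps every suppliers row; unmatched ones get NULL for shipments columns.
Group by suppliers.id and compute SUM(m.qty). SUM over an all-NULL group is NULL.
  1: ids {15, 22, 27, 33} → SUM(m.qty)=388
  6: ids {1, 5, 9, 14, 17, 26, 31} → SUM(m.qty)=561
  7: ids {18, 30} → SUM(m.qty)=330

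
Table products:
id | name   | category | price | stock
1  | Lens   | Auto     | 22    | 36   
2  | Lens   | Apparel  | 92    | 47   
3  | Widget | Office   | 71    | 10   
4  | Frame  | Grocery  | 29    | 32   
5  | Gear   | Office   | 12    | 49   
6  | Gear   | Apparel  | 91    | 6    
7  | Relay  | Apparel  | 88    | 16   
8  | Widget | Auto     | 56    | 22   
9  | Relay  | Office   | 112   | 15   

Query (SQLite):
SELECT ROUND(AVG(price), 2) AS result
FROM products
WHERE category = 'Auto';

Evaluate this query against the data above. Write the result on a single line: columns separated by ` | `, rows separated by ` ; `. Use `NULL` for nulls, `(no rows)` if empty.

Rows where category='Auto' → price values: [22, 56].
AVG = 78 / 2 (rounded to 2 dp).

39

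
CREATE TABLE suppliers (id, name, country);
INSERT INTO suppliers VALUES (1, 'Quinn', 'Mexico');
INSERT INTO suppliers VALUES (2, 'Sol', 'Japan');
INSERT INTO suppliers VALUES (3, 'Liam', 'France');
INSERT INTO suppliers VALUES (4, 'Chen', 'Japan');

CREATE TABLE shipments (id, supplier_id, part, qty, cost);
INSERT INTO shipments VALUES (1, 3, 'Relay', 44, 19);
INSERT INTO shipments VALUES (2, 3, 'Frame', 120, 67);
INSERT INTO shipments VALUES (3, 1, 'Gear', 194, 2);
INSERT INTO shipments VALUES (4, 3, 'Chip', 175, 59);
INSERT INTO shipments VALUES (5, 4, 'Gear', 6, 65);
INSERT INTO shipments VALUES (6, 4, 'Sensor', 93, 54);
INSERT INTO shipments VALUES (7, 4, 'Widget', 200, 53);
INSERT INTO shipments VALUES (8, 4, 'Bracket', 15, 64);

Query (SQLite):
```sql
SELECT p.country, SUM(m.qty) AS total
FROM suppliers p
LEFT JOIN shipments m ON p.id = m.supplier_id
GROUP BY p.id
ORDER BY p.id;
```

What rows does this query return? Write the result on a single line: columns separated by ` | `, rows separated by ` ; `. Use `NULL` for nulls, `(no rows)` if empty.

Mexico | 194 ; Japan | NULL ; France | 339 ; Japan | 314

LEFT JOIN keeps every suppliers row; unmatched ones get NULL for shipments columns.
Group by suppliers.id and compute SUM(m.qty). SUM over an all-NULL group is NULL.
  1: ids {3} → SUM(m.qty)=194
  2: ids {—} → SUM(m.qty)=NULL
  3: ids {1, 2, 4} → SUM(m.qty)=339
  4: ids {5, 6, 7, 8} → SUM(m.qty)=314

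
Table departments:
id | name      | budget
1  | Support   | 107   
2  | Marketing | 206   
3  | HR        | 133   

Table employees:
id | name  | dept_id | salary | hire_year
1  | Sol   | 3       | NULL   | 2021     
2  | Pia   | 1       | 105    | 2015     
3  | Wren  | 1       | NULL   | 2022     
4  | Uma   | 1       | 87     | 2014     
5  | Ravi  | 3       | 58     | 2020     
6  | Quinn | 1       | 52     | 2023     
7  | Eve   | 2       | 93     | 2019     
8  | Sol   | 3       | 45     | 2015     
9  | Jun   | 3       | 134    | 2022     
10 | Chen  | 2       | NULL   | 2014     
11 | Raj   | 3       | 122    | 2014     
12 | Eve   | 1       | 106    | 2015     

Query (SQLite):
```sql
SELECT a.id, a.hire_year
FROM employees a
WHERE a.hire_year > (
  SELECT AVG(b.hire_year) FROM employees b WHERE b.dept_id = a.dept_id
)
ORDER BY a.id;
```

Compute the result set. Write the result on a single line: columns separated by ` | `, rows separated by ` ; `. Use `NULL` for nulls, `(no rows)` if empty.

1 | 2021 ; 3 | 2022 ; 5 | 2020 ; 6 | 2023 ; 7 | 2019 ; 9 | 2022

For each employees row a, compute AVG(hire_year) over rows sharing a.dept_id.
Keep row a if a.hire_year > that per-group AVG.
  dept_id=1: AVG(hire_year) = 2017.8
  dept_id=2: AVG(hire_year) = 2016.5
  dept_id=3: AVG(hire_year) = 2018.4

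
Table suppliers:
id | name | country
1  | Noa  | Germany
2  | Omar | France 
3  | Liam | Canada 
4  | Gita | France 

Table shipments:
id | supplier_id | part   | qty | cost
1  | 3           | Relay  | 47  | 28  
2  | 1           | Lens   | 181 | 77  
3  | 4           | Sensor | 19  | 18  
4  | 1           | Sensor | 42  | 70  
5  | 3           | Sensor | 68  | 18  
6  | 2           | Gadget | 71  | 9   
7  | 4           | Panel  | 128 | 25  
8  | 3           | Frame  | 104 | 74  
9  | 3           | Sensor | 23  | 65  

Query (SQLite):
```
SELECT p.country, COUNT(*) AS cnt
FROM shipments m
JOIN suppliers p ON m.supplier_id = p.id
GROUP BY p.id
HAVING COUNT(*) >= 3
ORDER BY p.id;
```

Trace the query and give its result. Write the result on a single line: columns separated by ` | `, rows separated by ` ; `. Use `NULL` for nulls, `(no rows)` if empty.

Join each shipments row to its suppliers via supplier_id.
Group joined rows by suppliers.id; compute COUNT(*) per group.
HAVING: keep groups with count ≥ 3.
  1: ids {2, 4} → COUNT(*)=2
  2: ids {6} → COUNT(*)=1
  3: ids {1, 5, 8, 9} → COUNT(*)=4
  4: ids {3, 7} → COUNT(*)=2

Canada | 4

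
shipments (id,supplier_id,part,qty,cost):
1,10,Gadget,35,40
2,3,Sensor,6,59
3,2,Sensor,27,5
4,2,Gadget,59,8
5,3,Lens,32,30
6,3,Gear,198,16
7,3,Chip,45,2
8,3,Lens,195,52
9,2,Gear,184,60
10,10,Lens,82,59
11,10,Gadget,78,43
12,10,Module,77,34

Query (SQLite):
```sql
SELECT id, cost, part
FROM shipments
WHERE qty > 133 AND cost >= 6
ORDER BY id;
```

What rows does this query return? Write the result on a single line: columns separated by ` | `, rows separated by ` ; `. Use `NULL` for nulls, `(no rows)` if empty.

6 | 16 | Gear ; 8 | 52 | Lens ; 9 | 60 | Gear

qty > 133: ids {6, 8, 9}
cost >= 6: ids {1, 2, 4, 5, 6, 8, 9, 10, 11, 12}
Combine with AND.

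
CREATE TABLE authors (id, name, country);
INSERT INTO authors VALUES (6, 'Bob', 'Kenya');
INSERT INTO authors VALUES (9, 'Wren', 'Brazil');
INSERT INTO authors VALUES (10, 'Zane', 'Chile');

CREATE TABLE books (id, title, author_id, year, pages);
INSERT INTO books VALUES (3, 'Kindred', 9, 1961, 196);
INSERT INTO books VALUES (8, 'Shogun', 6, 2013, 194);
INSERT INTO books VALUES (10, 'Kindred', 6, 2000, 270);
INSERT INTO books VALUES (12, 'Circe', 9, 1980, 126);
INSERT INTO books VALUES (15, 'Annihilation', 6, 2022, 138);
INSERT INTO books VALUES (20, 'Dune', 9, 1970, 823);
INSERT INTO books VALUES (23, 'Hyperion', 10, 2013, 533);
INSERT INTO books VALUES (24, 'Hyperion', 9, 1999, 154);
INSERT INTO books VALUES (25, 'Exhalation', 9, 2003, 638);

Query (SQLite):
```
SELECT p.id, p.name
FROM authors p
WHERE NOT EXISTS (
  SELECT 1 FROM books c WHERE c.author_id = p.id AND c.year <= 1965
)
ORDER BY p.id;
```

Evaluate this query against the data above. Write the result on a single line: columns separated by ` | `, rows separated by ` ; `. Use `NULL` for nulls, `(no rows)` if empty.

6 | Bob ; 10 | Zane

For each authors row, check whether any books with matching author_id has year <= 1965.
Keep rows where that is false.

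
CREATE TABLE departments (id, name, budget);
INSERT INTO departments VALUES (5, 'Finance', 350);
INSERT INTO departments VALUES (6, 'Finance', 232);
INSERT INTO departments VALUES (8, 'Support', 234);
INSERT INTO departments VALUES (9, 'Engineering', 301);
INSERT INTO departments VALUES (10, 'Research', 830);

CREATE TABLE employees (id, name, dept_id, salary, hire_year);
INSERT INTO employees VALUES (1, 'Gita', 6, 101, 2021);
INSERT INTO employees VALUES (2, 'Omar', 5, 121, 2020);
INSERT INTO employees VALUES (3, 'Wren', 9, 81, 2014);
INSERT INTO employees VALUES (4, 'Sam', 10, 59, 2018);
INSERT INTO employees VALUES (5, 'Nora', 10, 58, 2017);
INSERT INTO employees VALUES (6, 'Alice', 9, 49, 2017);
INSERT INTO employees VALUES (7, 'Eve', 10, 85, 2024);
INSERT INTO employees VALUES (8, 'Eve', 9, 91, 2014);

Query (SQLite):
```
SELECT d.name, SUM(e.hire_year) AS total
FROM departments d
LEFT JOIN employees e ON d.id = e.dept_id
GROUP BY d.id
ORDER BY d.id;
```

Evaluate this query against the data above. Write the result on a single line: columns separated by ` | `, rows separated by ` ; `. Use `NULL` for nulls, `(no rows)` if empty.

Finance | 2020 ; Finance | 2021 ; Support | NULL ; Engineering | 6045 ; Research | 6059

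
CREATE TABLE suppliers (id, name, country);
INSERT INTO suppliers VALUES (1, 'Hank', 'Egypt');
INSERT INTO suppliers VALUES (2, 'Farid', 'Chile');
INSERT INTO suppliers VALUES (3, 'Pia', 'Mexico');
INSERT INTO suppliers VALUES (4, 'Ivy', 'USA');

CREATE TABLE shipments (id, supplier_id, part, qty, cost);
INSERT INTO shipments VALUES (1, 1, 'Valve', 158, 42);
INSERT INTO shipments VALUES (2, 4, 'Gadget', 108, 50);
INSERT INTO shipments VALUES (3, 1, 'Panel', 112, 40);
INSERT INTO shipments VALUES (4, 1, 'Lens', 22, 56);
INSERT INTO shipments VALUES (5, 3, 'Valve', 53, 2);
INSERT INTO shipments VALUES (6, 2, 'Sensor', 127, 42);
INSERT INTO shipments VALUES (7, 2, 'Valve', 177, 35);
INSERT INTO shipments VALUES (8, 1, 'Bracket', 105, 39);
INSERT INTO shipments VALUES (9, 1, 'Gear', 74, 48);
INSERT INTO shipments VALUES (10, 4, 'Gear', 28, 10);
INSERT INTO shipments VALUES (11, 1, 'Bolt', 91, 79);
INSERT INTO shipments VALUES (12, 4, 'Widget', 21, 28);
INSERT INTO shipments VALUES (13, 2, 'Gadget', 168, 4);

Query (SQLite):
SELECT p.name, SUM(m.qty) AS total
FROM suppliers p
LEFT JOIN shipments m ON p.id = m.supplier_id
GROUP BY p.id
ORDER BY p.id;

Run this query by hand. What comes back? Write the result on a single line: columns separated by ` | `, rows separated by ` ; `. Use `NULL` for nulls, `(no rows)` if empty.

LEFT JOIN keeps every suppliers row; unmatched ones get NULL for shipments columns.
Group by suppliers.id and compute SUM(m.qty). SUM over an all-NULL group is NULL.
  1: ids {1, 3, 4, 8, 9, 11} → SUM(m.qty)=562
  2: ids {6, 7, 13} → SUM(m.qty)=472
  3: ids {5} → SUM(m.qty)=53
  4: ids {2, 10, 12} → SUM(m.qty)=157

Hank | 562 ; Farid | 472 ; Pia | 53 ; Ivy | 157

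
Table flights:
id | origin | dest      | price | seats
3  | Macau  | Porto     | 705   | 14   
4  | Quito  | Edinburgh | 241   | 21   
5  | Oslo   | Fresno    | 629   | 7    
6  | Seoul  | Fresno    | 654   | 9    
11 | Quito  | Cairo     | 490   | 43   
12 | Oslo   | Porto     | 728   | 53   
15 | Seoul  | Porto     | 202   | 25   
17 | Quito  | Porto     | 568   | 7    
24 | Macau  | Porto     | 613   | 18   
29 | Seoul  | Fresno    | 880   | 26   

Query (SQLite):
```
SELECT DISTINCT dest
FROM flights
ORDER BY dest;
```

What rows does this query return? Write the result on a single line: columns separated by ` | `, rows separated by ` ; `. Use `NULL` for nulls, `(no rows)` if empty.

Cairo ; Edinburgh ; Fresno ; Porto

Collect distinct dest values from flights.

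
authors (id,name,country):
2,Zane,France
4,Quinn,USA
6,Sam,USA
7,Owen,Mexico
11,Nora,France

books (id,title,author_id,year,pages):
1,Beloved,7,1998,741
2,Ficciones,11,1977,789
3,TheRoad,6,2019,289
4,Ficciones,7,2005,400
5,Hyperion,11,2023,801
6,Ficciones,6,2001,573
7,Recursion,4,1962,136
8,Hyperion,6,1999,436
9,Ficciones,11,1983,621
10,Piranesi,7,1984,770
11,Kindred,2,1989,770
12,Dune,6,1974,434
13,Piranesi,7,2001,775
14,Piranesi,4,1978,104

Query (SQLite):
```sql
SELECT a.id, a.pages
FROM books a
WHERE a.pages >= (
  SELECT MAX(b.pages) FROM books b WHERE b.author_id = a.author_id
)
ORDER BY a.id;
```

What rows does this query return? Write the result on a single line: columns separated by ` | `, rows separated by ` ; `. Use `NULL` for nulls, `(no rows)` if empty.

For each books row a, compute MAX(pages) over rows sharing a.author_id.
Keep row a if a.pages >= that per-group MAX.
  author_id=2: MAX(pages) = 770
  author_id=4: MAX(pages) = 136
  author_id=6: MAX(pages) = 573
  author_id=7: MAX(pages) = 775
  author_id=11: MAX(pages) = 801

5 | 801 ; 6 | 573 ; 7 | 136 ; 11 | 770 ; 13 | 775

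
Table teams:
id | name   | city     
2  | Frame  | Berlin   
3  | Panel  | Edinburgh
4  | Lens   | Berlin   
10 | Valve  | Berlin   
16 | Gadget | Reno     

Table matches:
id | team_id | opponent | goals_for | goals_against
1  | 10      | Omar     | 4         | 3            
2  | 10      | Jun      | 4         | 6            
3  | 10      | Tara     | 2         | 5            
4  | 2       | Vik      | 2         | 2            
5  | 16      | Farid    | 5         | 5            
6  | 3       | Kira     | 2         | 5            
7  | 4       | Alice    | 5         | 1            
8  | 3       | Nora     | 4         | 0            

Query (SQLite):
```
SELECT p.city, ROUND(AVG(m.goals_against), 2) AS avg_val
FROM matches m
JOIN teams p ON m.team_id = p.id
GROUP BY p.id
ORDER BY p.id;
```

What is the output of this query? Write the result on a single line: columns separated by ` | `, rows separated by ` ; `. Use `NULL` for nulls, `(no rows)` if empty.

Berlin | 2 ; Edinburgh | 2.5 ; Berlin | 1 ; Berlin | 4.67 ; Reno | 5

Join each matches row to its teams via team_id.
Group joined rows by teams.id; compute ROUND(AVG(m.goals_against), 2) per group.
  2: ids {4} → ROUND(AVG(m.goals_against), 2)=2
  3: ids {6, 8} → ROUND(AVG(m.goals_against), 2)=2.5
  4: ids {7} → ROUND(AVG(m.goals_against), 2)=1
  10: ids {1, 2, 3} → ROUND(AVG(m.goals_against), 2)=4.67
  16: ids {5} → ROUND(AVG(m.goals_against), 2)=5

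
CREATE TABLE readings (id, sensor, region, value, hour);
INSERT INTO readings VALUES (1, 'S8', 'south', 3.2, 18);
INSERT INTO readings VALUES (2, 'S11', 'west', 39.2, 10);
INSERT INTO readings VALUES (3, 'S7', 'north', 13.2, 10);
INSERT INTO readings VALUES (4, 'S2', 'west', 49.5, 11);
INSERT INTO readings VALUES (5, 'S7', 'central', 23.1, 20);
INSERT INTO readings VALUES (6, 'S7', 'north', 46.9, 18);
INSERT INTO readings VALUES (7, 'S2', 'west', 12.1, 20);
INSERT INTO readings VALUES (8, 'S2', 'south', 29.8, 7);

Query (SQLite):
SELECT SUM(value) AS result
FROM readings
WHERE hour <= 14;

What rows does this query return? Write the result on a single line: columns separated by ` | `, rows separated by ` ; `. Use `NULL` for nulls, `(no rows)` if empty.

Rows where hour <= 14 → value values: [39.2, 13.2, 49.5, 29.8].
SUM of non-NULL values = 131.7.

131.7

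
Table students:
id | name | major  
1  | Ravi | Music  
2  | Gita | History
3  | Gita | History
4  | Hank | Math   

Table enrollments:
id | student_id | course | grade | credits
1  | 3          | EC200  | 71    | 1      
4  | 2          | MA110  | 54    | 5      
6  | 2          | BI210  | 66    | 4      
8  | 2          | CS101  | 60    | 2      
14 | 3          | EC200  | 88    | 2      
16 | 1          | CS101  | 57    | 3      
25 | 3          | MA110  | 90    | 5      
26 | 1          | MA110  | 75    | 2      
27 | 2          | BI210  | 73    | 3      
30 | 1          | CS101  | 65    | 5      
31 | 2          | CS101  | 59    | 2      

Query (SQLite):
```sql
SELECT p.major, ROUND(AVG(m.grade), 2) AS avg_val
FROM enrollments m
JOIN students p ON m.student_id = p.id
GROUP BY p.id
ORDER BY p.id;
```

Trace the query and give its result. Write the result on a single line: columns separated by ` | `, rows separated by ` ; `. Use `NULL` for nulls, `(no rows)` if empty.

Join each enrollments row to its students via student_id.
Group joined rows by students.id; compute ROUND(AVG(m.grade), 2) per group.
  1: ids {16, 26, 30} → ROUND(AVG(m.grade), 2)=65.67
  2: ids {4, 6, 8, 27, 31} → ROUND(AVG(m.grade), 2)=62.4
  3: ids {1, 14, 25} → ROUND(AVG(m.grade), 2)=83

Music | 65.67 ; History | 62.4 ; History | 83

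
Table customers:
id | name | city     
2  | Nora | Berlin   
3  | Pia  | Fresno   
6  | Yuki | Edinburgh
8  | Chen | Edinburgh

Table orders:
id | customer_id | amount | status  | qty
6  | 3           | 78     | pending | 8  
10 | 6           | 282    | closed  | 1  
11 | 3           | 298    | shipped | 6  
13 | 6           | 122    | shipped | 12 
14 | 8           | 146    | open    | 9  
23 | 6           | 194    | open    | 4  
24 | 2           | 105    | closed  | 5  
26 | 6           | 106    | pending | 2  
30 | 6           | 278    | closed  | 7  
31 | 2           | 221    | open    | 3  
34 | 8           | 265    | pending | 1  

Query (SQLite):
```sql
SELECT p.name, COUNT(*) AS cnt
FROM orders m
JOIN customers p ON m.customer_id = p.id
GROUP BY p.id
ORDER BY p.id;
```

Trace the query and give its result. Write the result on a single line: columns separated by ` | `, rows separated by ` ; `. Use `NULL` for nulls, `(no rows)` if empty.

Join each orders row to its customers via customer_id.
Group joined rows by customers.id; compute COUNT(*) per group.
  2: ids {24, 31} → COUNT(*)=2
  3: ids {6, 11} → COUNT(*)=2
  6: ids {10, 13, 23, 26, 30} → COUNT(*)=5
  8: ids {14, 34} → COUNT(*)=2

Nora | 2 ; Pia | 2 ; Yuki | 5 ; Chen | 2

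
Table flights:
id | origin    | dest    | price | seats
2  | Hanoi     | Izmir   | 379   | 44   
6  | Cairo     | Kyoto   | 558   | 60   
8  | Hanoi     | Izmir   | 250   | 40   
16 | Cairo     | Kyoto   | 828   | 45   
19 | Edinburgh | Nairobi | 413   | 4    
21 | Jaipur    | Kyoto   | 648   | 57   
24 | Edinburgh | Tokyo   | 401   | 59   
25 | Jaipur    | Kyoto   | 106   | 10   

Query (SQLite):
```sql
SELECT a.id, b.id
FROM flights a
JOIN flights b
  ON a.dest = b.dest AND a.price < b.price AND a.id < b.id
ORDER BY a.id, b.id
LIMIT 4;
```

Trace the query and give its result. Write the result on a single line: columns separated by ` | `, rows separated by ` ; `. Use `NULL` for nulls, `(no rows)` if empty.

Pairs (a,b) with same dest, a.price < b.price, a.id < b.id.
dest groups: Izmir:{2,8} Kyoto:{6,16,21,25} Nairobi:{19} Tokyo:{24}
Ordered by (a.id, b.id); first 4.

6 | 16 ; 6 | 21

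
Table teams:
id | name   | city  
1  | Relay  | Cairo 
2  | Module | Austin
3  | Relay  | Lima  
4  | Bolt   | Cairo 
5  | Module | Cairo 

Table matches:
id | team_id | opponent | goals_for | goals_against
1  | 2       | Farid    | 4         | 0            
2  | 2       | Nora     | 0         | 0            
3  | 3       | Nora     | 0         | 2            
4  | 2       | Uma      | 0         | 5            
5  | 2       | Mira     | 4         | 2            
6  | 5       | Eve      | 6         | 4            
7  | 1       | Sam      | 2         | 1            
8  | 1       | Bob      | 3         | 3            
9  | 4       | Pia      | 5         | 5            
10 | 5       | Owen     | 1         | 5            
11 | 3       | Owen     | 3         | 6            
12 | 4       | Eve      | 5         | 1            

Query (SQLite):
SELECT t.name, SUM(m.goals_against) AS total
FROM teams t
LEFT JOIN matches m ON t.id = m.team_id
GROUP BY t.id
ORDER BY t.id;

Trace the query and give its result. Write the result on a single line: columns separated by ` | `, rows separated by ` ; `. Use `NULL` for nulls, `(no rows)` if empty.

LEFT JOIN keeps every teams row; unmatched ones get NULL for matches columns.
Group by teams.id and compute SUM(m.goals_against). SUM over an all-NULL group is NULL.
  1: ids {7, 8} → SUM(m.goals_against)=4
  2: ids {1, 2, 4, 5} → SUM(m.goals_against)=7
  3: ids {3, 11} → SUM(m.goals_against)=8
  4: ids {9, 12} → SUM(m.goals_against)=6
  5: ids {6, 10} → SUM(m.goals_against)=9

Relay | 4 ; Module | 7 ; Relay | 8 ; Bolt | 6 ; Module | 9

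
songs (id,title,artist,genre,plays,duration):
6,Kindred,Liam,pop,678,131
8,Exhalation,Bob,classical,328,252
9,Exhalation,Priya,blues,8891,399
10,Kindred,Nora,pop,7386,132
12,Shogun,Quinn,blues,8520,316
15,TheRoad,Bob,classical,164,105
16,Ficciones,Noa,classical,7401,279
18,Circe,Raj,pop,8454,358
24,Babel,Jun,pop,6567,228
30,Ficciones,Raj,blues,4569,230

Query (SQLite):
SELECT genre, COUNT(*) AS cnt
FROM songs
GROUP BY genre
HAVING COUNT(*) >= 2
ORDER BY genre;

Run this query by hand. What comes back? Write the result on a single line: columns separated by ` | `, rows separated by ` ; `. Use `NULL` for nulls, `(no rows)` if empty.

Partition songs by genre; compute COUNT(*) within each group.
HAVING: keep groups with count ≥ 2.
  blues: ids {9, 12, 30} → COUNT(*)=3
  classical: ids {8, 15, 16} → COUNT(*)=3
  pop: ids {6, 10, 18, 24} → COUNT(*)=4

blues | 3 ; classical | 3 ; pop | 4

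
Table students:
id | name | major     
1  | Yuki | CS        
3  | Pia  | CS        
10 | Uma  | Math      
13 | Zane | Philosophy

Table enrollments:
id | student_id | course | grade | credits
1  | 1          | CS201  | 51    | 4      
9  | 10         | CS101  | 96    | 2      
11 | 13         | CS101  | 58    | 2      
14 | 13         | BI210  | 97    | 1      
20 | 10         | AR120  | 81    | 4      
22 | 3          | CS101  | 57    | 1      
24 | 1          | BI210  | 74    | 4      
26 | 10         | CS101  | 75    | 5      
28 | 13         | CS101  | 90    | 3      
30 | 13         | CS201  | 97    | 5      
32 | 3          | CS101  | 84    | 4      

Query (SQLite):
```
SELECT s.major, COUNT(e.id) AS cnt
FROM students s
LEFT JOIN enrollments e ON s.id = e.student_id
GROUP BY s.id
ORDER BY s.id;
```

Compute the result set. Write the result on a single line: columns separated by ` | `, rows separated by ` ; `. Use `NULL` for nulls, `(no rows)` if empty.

CS | 2 ; CS | 2 ; Math | 3 ; Philosophy | 4

LEFT JOIN keeps every students row; unmatched ones get NULL for enrollments columns.
Group by students.id and compute COUNT(e.id). COUNT(col) of an all-NULL group is 0.
  1: ids {1, 24} → COUNT(e.id)=2
  3: ids {22, 32} → COUNT(e.id)=2
  10: ids {9, 20, 26} → COUNT(e.id)=3
  13: ids {11, 14, 28, 30} → COUNT(e.id)=4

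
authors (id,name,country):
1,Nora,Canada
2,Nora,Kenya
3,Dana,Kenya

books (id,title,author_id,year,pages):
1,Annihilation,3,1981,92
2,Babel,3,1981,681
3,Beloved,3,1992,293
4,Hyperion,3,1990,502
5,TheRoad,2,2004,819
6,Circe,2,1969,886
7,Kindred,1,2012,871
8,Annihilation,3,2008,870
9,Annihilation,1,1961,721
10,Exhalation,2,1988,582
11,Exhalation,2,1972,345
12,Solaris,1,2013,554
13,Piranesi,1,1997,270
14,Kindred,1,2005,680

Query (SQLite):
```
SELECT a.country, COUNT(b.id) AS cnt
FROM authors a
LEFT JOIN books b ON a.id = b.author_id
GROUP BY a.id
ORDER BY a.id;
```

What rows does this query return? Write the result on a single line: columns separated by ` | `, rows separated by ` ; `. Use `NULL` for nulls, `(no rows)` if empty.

Canada | 5 ; Kenya | 4 ; Kenya | 5

LEFT JOIN keeps every authors row; unmatched ones get NULL for books columns.
Group by authors.id and compute COUNT(b.id). COUNT(col) of an all-NULL group is 0.
  1: ids {7, 9, 12, 13, 14} → COUNT(b.id)=5
  2: ids {5, 6, 10, 11} → COUNT(b.id)=4
  3: ids {1, 2, 3, 4, 8} → COUNT(b.id)=5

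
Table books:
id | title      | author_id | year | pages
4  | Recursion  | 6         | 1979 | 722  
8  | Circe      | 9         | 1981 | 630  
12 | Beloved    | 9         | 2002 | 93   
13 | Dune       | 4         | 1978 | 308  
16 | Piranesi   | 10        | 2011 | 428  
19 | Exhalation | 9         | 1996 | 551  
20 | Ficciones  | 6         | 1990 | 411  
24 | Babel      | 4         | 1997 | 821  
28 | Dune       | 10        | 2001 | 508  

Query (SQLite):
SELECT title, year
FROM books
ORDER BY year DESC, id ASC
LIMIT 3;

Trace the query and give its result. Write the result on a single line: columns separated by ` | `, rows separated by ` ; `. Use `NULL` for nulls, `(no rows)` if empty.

Piranesi | 2011 ; Beloved | 2002 ; Dune | 2001

Sort by year desc, tiebreak id asc: (2011, id=16), (2002, id=12), (2001, id=28), (1997, id=24), (1996, id=19), (1990, id=20) …. Take first 3.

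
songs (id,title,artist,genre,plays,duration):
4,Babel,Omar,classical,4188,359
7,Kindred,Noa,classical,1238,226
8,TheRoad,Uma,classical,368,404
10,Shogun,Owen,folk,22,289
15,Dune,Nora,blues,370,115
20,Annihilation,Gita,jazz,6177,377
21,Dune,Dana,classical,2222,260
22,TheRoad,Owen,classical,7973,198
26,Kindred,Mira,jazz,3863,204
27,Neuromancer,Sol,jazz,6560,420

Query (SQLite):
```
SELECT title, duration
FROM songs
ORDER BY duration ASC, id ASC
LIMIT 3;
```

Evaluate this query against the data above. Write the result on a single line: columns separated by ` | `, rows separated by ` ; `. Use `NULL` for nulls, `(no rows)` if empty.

Sort by duration asc, tiebreak id asc: (115, id=15), (198, id=22), (204, id=26), (226, id=7), (260, id=21), (289, id=10) …. Take first 3.

Dune | 115 ; TheRoad | 198 ; Kindred | 204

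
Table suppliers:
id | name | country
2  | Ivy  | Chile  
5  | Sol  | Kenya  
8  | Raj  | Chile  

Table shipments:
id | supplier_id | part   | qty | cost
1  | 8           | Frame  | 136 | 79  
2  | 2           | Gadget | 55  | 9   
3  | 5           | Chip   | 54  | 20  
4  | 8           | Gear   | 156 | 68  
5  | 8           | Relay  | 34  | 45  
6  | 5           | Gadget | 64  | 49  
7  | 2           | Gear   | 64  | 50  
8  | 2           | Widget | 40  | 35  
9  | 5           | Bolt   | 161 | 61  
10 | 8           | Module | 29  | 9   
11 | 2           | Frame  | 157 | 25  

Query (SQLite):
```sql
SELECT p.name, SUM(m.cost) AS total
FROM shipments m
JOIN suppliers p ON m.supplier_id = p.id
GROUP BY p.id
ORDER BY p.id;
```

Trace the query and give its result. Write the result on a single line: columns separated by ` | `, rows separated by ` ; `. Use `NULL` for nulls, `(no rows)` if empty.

Join each shipments row to its suppliers via supplier_id.
Group joined rows by suppliers.id; compute SUM(m.cost) per group.
  2: ids {2, 7, 8, 11} → SUM(m.cost)=119
  5: ids {3, 6, 9} → SUM(m.cost)=130
  8: ids {1, 4, 5, 10} → SUM(m.cost)=201

Ivy | 119 ; Sol | 130 ; Raj | 201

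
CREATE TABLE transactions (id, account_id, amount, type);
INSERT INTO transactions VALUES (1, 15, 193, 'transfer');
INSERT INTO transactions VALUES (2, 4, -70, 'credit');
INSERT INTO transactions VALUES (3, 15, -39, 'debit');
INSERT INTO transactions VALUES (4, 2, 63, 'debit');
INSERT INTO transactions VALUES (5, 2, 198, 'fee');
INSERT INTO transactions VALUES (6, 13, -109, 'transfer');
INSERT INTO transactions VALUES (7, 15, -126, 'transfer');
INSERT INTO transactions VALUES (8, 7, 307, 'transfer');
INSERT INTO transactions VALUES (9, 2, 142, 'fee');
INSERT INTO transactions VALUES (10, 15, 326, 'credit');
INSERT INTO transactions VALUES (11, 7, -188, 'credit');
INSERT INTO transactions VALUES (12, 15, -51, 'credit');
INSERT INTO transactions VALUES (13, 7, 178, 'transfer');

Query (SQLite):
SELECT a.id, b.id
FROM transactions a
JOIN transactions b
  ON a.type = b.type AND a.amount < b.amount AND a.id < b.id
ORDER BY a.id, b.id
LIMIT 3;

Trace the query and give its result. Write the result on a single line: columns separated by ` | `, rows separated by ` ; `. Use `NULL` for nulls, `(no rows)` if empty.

Pairs (a,b) with same type, a.amount < b.amount, a.id < b.id.
type groups: credit:{2,10,11,12} debit:{3,4} fee:{5,9} transfer:{1,6,7,8,13}
Ordered by (a.id, b.id); first 3.

1 | 8 ; 2 | 10 ; 2 | 12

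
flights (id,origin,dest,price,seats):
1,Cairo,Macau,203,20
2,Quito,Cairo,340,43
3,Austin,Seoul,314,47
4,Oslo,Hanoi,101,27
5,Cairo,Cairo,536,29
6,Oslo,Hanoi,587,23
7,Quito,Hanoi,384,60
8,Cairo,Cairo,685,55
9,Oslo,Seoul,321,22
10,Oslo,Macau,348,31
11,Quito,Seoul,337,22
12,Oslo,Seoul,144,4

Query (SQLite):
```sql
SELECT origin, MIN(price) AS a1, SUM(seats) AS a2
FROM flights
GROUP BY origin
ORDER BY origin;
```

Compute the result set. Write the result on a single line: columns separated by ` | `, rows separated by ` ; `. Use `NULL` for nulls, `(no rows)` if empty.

Group flights by origin.
Per group compute: MIN(price), SUM(seats).
  Austin: ids {3} → MIN(price)=314, SUM(seats)=47
  Cairo: ids {1, 5, 8} → MIN(price)=203, SUM(seats)=104
  Oslo: ids {4, 6, 9, 10, 12} → MIN(price)=101, SUM(seats)=107
  Quito: ids {2, 7, 11} → MIN(price)=337, SUM(seats)=125

Austin | 314 | 47 ; Cairo | 203 | 104 ; Oslo | 101 | 107 ; Quito | 337 | 125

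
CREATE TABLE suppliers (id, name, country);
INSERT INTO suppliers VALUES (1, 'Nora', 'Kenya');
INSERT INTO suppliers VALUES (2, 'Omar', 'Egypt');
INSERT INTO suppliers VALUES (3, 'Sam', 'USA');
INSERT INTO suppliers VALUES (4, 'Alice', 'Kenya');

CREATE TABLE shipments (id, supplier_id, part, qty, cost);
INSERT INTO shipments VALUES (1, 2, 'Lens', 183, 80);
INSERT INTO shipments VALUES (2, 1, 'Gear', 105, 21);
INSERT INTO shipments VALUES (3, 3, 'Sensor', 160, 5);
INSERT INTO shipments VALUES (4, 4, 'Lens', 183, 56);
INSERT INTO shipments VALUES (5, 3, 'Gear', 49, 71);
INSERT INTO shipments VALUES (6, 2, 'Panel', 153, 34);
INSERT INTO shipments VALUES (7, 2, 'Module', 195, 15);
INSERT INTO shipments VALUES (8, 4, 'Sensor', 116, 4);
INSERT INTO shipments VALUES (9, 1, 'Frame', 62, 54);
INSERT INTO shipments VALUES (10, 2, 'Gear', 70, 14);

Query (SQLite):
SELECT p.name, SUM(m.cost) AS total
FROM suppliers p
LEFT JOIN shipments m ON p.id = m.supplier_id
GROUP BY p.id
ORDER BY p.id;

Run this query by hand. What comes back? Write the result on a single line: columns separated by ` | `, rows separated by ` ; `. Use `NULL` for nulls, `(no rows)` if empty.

Nora | 75 ; Omar | 143 ; Sam | 76 ; Alice | 60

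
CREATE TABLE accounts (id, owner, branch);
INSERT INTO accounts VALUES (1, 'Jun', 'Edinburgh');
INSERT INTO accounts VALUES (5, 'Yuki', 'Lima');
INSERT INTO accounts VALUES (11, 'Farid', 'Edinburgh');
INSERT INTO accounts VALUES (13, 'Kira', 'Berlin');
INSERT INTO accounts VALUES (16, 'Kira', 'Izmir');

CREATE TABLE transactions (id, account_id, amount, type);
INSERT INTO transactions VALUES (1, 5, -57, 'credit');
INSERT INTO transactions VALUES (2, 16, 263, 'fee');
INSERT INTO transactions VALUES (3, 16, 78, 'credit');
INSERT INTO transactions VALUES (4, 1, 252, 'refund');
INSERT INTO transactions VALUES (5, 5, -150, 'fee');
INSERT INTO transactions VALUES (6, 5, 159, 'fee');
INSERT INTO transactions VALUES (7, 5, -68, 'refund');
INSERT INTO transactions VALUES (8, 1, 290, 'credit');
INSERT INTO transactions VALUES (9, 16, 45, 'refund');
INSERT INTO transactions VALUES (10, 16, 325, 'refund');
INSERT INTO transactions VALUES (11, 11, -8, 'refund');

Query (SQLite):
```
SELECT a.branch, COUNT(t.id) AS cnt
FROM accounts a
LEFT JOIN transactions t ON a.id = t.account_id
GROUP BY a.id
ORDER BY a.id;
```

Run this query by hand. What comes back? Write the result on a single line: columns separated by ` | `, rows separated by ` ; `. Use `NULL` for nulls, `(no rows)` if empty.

LEFT JOIN keeps every accounts row; unmatched ones get NULL for transactions columns.
Group by accounts.id and compute COUNT(t.id). COUNT(col) of an all-NULL group is 0.
  1: ids {4, 8} → COUNT(t.id)=2
  5: ids {1, 5, 6, 7} → COUNT(t.id)=4
  11: ids {11} → COUNT(t.id)=1
  13: ids {—} → COUNT(t.id)=0
  16: ids {2, 3, 9, 10} → COUNT(t.id)=4

Edinburgh | 2 ; Lima | 4 ; Edinburgh | 1 ; Berlin | 0 ; Izmir | 4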